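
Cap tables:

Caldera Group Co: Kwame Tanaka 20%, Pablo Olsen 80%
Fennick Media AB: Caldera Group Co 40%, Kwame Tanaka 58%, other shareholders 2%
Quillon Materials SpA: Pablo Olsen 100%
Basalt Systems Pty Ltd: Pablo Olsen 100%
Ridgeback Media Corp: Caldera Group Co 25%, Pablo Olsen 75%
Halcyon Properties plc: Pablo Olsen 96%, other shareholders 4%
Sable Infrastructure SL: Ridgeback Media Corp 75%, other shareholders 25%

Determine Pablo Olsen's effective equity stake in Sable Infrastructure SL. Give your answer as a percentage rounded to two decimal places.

71.25%

Pablo reaches Sable along 2 paths.
Via Caldera → Ridgeback: 80% × 25% × 75% = 15%.
Via Ridgeback: 75% × 75% = 56.25%.
Total: 15% + 56.25% = 71.25%.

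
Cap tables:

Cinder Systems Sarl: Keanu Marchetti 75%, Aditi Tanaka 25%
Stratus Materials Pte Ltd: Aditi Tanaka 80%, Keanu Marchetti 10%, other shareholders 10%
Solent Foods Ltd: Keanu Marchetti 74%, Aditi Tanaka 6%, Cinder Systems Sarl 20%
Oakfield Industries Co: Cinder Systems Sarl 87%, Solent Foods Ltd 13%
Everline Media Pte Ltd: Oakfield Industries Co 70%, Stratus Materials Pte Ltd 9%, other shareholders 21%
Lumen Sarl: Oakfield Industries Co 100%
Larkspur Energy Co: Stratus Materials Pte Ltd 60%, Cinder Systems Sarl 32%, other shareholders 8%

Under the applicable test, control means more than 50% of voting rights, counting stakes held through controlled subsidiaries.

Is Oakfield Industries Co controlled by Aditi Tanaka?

No

Aditi holds 80% of Stratus, so Aditi controls Stratus.
Stratus holds 60% of Larkspur, so Aditi controls Larkspur.
Neither Aditi nor any entity Aditi controls holds any voting interest in Oakfield.
So Aditi does not control Oakfield.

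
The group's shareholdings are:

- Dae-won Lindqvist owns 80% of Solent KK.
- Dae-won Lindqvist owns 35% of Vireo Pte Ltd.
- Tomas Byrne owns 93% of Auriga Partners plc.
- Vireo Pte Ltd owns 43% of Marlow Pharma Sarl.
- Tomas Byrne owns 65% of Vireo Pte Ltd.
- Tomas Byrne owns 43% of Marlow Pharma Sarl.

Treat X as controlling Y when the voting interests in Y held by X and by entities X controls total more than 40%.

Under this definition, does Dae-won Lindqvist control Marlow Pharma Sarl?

Dae-won holds 80% of Solent, so Dae-won controls Solent.
Neither Dae-won nor any entity Dae-won controls holds any voting interest in Marlow.
So Dae-won does not control Marlow.

No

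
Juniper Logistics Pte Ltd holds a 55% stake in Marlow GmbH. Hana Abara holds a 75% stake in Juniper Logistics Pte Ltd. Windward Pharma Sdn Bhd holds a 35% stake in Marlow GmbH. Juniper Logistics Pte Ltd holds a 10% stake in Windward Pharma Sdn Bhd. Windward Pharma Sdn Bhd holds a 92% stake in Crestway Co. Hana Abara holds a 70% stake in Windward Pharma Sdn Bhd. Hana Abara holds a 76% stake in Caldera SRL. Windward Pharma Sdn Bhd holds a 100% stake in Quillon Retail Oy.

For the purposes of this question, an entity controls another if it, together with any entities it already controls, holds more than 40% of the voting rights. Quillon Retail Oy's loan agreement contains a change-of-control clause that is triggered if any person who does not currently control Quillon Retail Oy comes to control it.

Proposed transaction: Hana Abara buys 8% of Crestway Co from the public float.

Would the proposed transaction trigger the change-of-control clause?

No

The purchase changes only Hana's holdings, so Hana is the only person who could newly come to control Quillon.
Hana holds 75% of Juniper, so Hana controls Juniper.
Juniper and Hana together hold 10% + 70% = 80% of Windward, so Hana controls Windward.
Windward holds 100% of Quillon, so Hana controls Quillon.
So Hana already controls Quillon before the transaction.
After the purchase, Hana holds 8% of Crestway directly.
Hana controlled Quillon already, so this is not a new person acquiring control; every other person's position is unchanged or reduced.
No new person acquires control, so the clause is not triggered.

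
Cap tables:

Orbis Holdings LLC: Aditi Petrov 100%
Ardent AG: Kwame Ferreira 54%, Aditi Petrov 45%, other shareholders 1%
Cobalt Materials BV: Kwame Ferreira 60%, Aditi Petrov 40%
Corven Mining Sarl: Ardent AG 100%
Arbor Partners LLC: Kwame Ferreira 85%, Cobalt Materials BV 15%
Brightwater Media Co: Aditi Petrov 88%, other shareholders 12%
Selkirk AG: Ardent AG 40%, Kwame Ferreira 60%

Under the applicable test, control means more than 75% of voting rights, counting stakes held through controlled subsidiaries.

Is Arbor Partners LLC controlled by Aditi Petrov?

Aditi holds 100% of Orbis, so Aditi controls Orbis.
Aditi holds 88% of Brightwater, so Aditi controls Brightwater.
Neither Aditi nor any entity Aditi controls holds any voting interest in Arbor.
So Aditi does not control Arbor.

No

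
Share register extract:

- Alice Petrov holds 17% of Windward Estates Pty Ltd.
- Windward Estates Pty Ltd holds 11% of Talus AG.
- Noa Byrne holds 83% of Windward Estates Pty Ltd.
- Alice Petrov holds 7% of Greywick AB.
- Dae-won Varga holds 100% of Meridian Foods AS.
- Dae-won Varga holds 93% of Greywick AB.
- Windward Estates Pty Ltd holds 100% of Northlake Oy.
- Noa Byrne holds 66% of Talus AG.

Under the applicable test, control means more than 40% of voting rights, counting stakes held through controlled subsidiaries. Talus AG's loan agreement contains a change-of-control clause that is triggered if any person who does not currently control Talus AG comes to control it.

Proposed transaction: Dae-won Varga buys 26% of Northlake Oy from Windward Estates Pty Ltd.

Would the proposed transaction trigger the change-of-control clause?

No

The purchase adds only to Dae-won's holdings (Windward's stake shrinks), so Dae-won is the only person who could newly come to control Talus.
Dae-won holds 93% of Greywick, so Dae-won controls Greywick.
Dae-won holds 100% of Meridian, so Dae-won controls Meridian.
Neither Dae-won nor any entity Dae-won controls holds any voting interest in Talus.
So before the transaction, Dae-won does not control Talus.
After the purchase, Dae-won holds 26% of Northlake directly, and Windward's stake falls to 74%.
Dae-won's side now holds 26% of Northlake, not > 40%, so Dae-won still does not control Northlake.
After the transaction, neither Dae-won nor any entity Dae-won controls holds a voting interest in Talus, so Dae-won still does not control it.
No new person acquires control, so the clause is not triggered.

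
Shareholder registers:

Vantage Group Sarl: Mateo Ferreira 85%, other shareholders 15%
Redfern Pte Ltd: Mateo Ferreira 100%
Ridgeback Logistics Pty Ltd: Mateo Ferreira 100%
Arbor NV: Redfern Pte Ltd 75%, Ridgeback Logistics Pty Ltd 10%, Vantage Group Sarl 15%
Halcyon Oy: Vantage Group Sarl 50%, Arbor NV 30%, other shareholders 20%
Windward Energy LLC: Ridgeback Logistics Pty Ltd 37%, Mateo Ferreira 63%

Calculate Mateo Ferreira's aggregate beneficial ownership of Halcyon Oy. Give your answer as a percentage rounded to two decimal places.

71.83%

Mateo reaches Halcyon along 4 paths.
Via Vantage: 85% × 50% = 42.5%.
Via Redfern → Arbor: 100% × 75% × 30% = 22.5%.
Via Ridgeback → Arbor: 100% × 10% × 30% = 3%.
Via Vantage → Arbor: 85% × 15% × 30% = 3.825%.
Total: 42.5% + 22.5% + 3% + 3.825% = 71.825%.
Rounded: 71.83%.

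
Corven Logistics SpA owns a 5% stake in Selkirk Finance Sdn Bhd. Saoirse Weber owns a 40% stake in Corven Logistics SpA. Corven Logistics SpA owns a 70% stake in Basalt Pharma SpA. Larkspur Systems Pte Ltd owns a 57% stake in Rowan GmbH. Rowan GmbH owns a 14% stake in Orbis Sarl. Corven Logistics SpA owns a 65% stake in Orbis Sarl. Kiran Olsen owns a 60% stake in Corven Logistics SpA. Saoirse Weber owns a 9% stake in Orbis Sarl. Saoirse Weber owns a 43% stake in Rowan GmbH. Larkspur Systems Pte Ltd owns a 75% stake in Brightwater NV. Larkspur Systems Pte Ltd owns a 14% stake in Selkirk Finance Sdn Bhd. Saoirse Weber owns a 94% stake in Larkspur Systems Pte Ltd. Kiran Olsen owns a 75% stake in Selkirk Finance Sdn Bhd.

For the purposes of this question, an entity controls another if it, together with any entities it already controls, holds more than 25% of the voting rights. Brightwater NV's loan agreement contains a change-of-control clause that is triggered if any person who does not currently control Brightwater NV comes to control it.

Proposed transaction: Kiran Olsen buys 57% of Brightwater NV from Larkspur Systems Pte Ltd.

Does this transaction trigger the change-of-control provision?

The purchase adds only to Kiran's holdings (Larkspur's stake shrinks), so Kiran is the only person who could newly come to control Brightwater.
Kiran holds 60% of Corven, so Kiran controls Corven.
Kiran and Corven together hold 75% + 5% = 80% of Selkirk, so Kiran controls Selkirk.
Corven holds 70% of Basalt, so Kiran controls Basalt.
Corven holds 65% of Orbis, so Kiran controls Orbis.
Neither Kiran nor any entity Kiran controls holds any voting interest in Brightwater.
So before the transaction, Kiran does not control Brightwater.
After the purchase, Kiran holds 57% of Brightwater directly, and Larkspur's stake falls to 18%.
Kiran holds 57% of Brightwater, so Kiran controls Brightwater.
Kiran did not control Brightwater before and does after, so the clause is triggered.

Yes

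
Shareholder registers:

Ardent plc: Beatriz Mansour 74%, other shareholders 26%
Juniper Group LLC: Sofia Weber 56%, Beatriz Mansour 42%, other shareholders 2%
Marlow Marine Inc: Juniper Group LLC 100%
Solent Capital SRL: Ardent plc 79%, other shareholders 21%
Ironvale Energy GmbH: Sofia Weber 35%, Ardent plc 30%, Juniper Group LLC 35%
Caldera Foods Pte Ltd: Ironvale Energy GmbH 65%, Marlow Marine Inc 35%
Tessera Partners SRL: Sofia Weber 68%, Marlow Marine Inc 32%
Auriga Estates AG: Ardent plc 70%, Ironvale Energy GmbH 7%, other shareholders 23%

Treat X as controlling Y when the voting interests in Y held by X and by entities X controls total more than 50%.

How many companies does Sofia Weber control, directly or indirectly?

5

Sofia holds 56% of Juniper, so Sofia controls Juniper.
Juniper holds 100% of Marlow, so Sofia controls Marlow.
Sofia and Juniper together hold 35% + 35% = 70% of Ironvale, so Sofia controls Ironvale.
Ironvale and Marlow together hold 65% + 35% = 100% of Caldera, so Sofia controls Caldera.
Sofia and Marlow together hold 68% + 32% = 100% of Tessera, so Sofia controls Tessera.
No other company's threshold is met.
Sofia controls 5 companies.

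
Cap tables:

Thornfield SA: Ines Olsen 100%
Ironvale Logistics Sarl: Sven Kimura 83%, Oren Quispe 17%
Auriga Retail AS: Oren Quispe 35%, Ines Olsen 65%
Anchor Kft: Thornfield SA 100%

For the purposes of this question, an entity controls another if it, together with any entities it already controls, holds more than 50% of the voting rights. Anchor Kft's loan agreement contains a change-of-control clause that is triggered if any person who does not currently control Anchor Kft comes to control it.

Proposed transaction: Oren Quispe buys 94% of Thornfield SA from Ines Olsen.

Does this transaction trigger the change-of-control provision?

The purchase adds only to Oren's holdings (Ines's stake shrinks), so Oren is the only person who could newly come to control Anchor.
Oren's largest direct stake is 35% in Auriga, which does not meet the threshold, so Oren controls no company.
Neither Oren nor any entity Oren controls holds any voting interest in Anchor.
So before the transaction, Oren does not control Anchor.
After the purchase, Oren holds 94% of Thornfield directly, and Ines's stake falls to 6%.
Oren holds 94% of Thornfield, so Oren controls Thornfield.
Thornfield holds 100% of Anchor, so Oren controls Anchor.
Oren did not control Anchor before and does after, so the clause is triggered.

Yes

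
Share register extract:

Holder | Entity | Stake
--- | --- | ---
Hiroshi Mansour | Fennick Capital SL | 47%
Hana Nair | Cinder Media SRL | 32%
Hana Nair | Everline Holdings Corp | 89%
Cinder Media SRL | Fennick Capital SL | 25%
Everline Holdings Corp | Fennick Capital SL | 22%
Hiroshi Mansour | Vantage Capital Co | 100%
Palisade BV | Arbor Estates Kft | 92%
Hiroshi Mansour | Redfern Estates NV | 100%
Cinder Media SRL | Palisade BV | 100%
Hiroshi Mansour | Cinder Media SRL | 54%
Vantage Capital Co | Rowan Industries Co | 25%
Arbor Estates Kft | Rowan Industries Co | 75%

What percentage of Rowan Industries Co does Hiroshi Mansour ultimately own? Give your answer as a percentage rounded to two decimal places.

62.26%

Hiroshi reaches Rowan along 2 paths.
Via Vantage: 100% × 25% = 25%.
Via Cinder → Palisade → Arbor: 54% × 100% × 92% × 75% = 37.26%.
Total: 25% + 37.26% = 62.26%.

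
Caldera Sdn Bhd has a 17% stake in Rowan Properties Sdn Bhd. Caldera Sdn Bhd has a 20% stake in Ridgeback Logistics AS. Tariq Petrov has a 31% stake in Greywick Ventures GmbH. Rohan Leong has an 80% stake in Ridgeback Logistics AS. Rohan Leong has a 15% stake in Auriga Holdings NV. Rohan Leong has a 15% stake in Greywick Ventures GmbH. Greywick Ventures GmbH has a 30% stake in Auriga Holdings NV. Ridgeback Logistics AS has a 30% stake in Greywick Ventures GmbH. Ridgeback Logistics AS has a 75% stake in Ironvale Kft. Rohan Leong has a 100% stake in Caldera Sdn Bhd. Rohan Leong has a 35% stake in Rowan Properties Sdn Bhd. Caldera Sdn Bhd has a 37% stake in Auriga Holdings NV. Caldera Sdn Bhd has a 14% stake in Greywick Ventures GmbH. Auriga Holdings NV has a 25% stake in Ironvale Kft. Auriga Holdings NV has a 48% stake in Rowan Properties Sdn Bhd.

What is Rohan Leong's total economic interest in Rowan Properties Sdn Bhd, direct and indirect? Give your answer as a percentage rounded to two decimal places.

Rohan reaches Rowan along 8 paths.
Via Caldera: 100% × 17% = 17%.
Direct stake: 35% = 35%.
Via Caldera → Auriga: 100% × 37% × 48% = 17.76%.
Via Auriga: 15% × 48% = 7.2%.
Via Greywick → Auriga: 15% × 30% × 48% = 2.16%.
Via Ridgeback → Greywick → Auriga: 80% × 30% × 30% × 48% = 3.456%.
Via Caldera → Ridgeback → Greywick → Auriga: 100% × 20% × 30% × 30% × 48% = 0.864%.
Via Caldera → Greywick → Auriga: 100% × 14% × 30% × 48% = 2.016%.
Total: 17% + 35% + 17.76% + 7.2% + 2.16% + 3.456% + 0.864% + 2.016% = 85.456%.
Rounded: 85.46%.

85.46%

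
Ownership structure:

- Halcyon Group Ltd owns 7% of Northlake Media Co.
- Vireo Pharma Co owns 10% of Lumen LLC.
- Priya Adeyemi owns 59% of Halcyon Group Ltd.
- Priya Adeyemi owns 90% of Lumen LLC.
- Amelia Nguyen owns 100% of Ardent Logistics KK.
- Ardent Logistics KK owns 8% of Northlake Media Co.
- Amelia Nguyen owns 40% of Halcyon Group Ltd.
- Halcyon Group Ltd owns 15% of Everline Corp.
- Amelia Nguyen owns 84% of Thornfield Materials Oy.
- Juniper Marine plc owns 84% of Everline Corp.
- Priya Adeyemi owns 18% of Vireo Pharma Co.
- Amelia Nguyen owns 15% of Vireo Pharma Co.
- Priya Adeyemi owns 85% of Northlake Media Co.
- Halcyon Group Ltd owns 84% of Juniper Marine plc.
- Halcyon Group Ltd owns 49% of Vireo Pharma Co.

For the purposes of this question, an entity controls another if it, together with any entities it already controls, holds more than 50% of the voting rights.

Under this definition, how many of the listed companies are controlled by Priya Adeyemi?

6

Priya holds 59% of Halcyon, so Priya controls Halcyon.
Halcyon and Priya together hold 7% + 85% = 92% of Northlake, so Priya controls Northlake.
Halcyon and Priya together hold 49% + 18% = 67% of Vireo, so Priya controls Vireo.
Halcyon holds 84% of Juniper, so Priya controls Juniper.
Halcyon and Juniper together hold 15% + 84% = 99% of Everline, so Priya controls Everline.
Priya and Vireo together hold 90% + 10% = 100% of Lumen, so Priya controls Lumen.
No other company's threshold is met.
Priya controls 6 companies.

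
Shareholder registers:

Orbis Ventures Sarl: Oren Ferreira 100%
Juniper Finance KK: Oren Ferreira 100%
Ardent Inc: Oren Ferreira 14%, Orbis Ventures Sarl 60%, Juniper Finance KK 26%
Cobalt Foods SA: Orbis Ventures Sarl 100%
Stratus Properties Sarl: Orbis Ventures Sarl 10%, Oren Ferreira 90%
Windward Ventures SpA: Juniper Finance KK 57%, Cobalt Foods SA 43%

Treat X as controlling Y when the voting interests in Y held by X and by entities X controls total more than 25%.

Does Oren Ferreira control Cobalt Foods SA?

Oren holds 100% of Orbis, so Oren controls Orbis.
Orbis holds 100% of Cobalt, so Oren controls Cobalt.

Yes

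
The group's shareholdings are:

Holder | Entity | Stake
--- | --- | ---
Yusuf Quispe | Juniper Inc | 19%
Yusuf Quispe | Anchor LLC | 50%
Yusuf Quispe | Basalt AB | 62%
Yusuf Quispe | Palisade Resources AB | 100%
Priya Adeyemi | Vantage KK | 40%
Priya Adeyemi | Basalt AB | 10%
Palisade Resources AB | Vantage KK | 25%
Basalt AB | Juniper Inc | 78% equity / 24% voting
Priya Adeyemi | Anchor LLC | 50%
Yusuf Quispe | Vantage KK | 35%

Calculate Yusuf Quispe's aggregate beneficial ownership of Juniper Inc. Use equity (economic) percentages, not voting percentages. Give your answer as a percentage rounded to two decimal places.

Yusuf reaches Juniper along 2 paths.
Via Basalt: 62% × 78% = 48.36%.
Direct stake: 19% = 19%.
Total: 48.36% + 19% = 67.36%.

67.36%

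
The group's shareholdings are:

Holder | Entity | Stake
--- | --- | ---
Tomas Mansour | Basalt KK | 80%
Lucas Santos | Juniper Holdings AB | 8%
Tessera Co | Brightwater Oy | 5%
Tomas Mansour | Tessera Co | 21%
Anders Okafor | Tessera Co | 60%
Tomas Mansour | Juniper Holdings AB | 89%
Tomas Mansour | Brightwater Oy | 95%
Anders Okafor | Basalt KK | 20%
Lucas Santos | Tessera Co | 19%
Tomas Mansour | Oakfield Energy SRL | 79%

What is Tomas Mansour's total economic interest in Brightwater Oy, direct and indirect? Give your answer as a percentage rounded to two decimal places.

96.05%

Tomas reaches Brightwater along 2 paths.
Direct stake: 95% = 95%.
Via Tessera: 21% × 5% = 1.05%.
Total: 95% + 1.05% = 96.05%.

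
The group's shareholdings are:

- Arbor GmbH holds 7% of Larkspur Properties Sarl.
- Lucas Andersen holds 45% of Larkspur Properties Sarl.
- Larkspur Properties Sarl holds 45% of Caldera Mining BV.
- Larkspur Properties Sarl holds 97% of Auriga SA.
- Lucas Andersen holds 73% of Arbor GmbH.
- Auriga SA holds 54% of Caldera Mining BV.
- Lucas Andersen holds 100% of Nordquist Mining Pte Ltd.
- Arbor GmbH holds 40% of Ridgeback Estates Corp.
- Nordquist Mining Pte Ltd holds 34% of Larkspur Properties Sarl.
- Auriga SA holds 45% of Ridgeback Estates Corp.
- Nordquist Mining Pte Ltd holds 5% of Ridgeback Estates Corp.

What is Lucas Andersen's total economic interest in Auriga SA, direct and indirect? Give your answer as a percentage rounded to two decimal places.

81.59%

Lucas reaches Auriga along 3 paths.
Via Larkspur: 45% × 97% = 43.65%.
Via Nordquist → Larkspur: 100% × 34% × 97% = 32.98%.
Via Arbor → Larkspur: 73% × 7% × 97% = 4.9567%.
Total: 43.65% + 32.98% + 4.9567% = 81.5867%.
Rounded: 81.59%.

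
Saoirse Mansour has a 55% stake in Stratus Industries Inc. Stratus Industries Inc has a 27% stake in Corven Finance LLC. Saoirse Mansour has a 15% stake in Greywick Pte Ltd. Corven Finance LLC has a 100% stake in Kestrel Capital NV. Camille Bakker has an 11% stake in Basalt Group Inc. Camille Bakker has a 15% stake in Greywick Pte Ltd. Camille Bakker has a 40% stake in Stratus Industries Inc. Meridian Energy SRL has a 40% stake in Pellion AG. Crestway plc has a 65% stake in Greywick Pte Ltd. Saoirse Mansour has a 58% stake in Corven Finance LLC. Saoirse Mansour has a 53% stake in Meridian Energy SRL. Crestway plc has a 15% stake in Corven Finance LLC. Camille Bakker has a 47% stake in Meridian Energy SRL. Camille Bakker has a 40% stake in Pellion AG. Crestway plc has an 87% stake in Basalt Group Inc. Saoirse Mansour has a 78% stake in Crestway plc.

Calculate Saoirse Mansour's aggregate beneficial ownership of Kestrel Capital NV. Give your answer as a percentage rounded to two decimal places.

84.55%

Saoirse reaches Kestrel along 3 paths.
Via Crestway → Corven: 78% × 15% × 100% = 11.7%.
Via Corven: 58% × 100% = 58%.
Via Stratus → Corven: 55% × 27% × 100% = 14.85%.
Total: 11.7% + 58% + 14.85% = 84.55%.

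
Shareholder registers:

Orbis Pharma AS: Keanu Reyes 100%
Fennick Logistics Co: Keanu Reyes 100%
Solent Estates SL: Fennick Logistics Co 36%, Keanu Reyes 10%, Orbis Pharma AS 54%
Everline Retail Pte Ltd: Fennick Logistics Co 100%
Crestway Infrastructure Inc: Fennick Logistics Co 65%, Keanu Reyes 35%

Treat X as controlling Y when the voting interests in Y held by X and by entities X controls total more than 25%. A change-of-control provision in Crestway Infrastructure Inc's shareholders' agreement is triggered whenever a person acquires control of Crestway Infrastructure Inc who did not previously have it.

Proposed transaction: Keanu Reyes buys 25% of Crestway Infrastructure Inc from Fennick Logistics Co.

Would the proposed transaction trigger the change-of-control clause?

No

The purchase adds only to Keanu's holdings (Fennick's stake shrinks), so Keanu is the only person who could newly come to control Crestway.
Keanu holds 100% of Fennick, so Keanu controls Fennick.
Fennick and Keanu together hold 65% + 35% = 100% of Crestway, so Keanu controls Crestway.
So Keanu already controls Crestway before the transaction.
After the purchase, Keanu's direct stake in Crestway rises to 35% + 25% = 60%, and Fennick's stake falls to 40%.
Keanu controlled Crestway already, so this is not a new person acquiring control; every other person's position is unchanged or reduced.
No new person acquires control, so the clause is not triggered.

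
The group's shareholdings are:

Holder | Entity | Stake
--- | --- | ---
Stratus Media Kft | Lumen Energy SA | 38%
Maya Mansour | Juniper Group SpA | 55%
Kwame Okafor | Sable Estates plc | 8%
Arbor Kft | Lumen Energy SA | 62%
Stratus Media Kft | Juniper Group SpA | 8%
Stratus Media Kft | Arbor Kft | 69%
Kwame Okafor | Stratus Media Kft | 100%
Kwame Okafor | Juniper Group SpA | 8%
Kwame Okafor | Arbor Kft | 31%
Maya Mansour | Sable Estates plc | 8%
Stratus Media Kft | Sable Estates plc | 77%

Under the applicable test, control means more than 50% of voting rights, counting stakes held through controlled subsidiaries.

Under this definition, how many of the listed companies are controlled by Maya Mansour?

Maya holds 55% of Juniper, so Maya controls Juniper.
No other company's threshold is met.
Maya controls 1 company.

1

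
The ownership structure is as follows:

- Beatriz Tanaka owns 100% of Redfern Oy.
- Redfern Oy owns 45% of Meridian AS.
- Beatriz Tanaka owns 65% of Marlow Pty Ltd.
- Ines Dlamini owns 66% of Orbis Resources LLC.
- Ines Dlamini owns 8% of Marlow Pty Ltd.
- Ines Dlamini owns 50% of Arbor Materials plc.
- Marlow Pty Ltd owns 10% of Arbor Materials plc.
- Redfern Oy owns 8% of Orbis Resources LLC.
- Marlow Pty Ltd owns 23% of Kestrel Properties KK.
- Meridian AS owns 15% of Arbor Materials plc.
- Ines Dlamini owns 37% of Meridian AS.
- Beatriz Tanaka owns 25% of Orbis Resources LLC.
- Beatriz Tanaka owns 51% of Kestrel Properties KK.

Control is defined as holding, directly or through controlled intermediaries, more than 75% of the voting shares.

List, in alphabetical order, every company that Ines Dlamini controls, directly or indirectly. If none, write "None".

Ines's largest direct stake is 66% in Orbis, which does not meet the threshold.

None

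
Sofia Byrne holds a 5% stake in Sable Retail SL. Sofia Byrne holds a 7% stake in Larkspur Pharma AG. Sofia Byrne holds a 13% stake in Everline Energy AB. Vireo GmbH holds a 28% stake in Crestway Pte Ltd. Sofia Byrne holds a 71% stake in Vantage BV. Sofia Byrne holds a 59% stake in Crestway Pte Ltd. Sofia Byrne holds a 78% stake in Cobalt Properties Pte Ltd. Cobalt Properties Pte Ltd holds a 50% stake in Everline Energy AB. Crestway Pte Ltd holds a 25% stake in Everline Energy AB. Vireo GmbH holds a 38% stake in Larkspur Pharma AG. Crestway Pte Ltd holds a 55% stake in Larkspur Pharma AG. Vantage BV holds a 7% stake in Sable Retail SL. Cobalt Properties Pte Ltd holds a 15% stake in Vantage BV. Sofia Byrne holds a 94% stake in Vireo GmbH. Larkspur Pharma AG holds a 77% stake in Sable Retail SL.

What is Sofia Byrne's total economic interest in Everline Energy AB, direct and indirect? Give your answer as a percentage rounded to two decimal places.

Sofia reaches Everline along 4 paths.
Via Cobalt: 78% × 50% = 39%.
Via Crestway: 59% × 25% = 14.75%.
Via Vireo → Crestway: 94% × 28% × 25% = 6.58%.
Direct stake: 13% = 13%.
Total: 39% + 14.75% + 6.58% + 13% = 73.33%.

73.33%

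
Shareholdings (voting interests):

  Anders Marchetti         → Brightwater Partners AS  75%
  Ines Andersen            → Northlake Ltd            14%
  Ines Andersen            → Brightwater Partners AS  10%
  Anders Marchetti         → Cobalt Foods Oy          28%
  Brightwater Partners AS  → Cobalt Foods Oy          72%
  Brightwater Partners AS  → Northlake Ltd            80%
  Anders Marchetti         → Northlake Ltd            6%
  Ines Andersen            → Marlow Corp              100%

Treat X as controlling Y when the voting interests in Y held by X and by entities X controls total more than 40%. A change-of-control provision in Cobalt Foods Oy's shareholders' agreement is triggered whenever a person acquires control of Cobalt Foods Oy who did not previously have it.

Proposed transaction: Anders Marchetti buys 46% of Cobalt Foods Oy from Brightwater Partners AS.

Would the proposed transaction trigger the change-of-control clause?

No

The purchase adds only to Anders's holdings (Brightwater's stake shrinks), so Anders is the only person who could newly come to control Cobalt.
Anders holds 75% of Brightwater, so Anders controls Brightwater.
Brightwater and Anders together hold 72% + 28% = 100% of Cobalt, so Anders controls Cobalt.
So Anders already controls Cobalt before the transaction.
After the purchase, Anders's direct stake in Cobalt rises to 28% + 46% = 74%, and Brightwater's stake falls to 26%.
Anders controlled Cobalt already, so this is not a new person acquiring control; every other person's position is unchanged or reduced.
No new person acquires control, so the clause is not triggered.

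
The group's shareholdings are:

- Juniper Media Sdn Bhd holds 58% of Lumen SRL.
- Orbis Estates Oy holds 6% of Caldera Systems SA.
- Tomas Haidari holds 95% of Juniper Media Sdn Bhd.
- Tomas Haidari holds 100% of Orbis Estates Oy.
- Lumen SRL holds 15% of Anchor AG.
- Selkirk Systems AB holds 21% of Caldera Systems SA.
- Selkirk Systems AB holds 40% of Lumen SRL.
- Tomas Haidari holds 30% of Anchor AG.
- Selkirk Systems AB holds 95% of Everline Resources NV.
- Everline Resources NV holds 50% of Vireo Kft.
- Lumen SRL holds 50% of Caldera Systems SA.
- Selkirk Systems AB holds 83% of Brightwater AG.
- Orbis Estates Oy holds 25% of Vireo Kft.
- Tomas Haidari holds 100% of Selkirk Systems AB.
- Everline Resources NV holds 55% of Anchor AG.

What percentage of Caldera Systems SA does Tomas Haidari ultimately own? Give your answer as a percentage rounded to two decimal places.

74.55%

Tomas reaches Caldera along 4 paths.
Via Selkirk: 100% × 21% = 21%.
Via Orbis: 100% × 6% = 6%.
Via Selkirk → Lumen: 100% × 40% × 50% = 20%.
Via Juniper → Lumen: 95% × 58% × 50% = 27.55%.
Total: 21% + 6% + 20% + 27.55% = 74.55%.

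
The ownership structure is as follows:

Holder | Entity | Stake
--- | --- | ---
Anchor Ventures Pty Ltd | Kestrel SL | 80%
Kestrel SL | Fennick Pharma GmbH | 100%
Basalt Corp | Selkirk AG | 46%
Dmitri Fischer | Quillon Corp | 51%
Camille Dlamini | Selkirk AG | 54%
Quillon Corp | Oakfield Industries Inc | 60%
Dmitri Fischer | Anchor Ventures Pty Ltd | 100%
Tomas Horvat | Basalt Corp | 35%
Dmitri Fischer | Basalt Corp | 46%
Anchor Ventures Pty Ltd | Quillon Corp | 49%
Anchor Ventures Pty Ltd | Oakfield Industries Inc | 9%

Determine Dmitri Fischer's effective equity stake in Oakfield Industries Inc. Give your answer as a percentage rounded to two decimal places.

Dmitri reaches Oakfield along 3 paths.
Via Anchor → Quillon: 100% × 49% × 60% = 29.4%.
Via Quillon: 51% × 60% = 30.6%.
Via Anchor: 100% × 9% = 9%.
Total: 29.4% + 30.6% + 9% = 69%.
Rounded: 69.00%.

69.00%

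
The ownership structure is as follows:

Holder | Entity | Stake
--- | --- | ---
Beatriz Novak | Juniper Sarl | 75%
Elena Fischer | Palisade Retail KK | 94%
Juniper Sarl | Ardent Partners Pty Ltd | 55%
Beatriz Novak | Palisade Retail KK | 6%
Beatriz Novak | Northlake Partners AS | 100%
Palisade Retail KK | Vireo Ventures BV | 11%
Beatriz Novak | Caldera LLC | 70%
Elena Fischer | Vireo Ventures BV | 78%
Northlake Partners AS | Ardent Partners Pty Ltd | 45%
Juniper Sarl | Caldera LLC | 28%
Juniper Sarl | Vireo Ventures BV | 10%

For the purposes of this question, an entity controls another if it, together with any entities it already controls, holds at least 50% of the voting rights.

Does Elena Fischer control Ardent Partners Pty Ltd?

Elena holds 94% of Palisade, so Elena controls Palisade.
Palisade and Elena together hold 11% + 78% = 89% of Vireo, so Elena controls Vireo.
Neither Elena nor any entity Elena controls holds any voting interest in Ardent.
So Elena does not control Ardent.

No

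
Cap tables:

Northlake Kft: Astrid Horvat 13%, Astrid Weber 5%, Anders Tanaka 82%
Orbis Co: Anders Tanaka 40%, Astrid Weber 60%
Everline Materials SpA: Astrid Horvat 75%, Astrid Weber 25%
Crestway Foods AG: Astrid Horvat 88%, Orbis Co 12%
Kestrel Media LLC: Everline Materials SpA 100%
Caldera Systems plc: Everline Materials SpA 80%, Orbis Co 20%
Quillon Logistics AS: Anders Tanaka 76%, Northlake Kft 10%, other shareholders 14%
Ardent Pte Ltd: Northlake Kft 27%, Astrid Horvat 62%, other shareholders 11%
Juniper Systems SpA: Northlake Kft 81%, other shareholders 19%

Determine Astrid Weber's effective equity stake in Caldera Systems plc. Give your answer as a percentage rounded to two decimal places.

32.00%

Astrid Weber reaches Caldera along 2 paths.
Via Everline: 25% × 80% = 20%.
Via Orbis: 60% × 20% = 12%.
Total: 20% + 12% = 32%.
Rounded: 32.00%.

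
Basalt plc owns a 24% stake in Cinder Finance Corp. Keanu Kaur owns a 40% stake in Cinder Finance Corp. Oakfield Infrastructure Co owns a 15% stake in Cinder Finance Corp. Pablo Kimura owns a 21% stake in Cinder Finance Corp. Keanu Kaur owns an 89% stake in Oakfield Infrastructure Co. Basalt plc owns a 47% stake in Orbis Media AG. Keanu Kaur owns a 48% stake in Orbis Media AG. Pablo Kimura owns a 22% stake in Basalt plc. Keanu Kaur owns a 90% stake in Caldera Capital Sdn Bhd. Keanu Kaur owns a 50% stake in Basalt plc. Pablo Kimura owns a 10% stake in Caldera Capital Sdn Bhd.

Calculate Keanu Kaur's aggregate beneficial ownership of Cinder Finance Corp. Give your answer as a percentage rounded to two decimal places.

65.35%

Keanu reaches Cinder along 3 paths.
Direct stake: 40% = 40%.
Via Oakfield: 89% × 15% = 13.35%.
Via Basalt: 50% × 24% = 12%.
Total: 40% + 13.35% + 12% = 65.35%.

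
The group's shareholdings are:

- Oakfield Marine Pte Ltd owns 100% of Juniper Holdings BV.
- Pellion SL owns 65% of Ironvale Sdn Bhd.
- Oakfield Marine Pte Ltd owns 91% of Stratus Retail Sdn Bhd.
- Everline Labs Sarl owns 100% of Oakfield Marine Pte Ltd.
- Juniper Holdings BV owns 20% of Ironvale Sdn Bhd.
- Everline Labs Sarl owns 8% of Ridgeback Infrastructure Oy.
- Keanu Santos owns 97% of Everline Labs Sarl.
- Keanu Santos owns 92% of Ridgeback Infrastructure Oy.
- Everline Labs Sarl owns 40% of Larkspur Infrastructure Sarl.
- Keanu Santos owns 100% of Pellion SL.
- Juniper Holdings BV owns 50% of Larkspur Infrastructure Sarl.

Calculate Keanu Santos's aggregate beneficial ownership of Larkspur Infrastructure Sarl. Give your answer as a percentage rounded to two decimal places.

87.30%

Keanu reaches Larkspur along 2 paths.
Via Everline: 97% × 40% = 38.8%.
Via Everline → Oakfield → Juniper: 97% × 100% × 100% × 50% = 48.5%.
Total: 38.8% + 48.5% = 87.3%.
Rounded: 87.30%.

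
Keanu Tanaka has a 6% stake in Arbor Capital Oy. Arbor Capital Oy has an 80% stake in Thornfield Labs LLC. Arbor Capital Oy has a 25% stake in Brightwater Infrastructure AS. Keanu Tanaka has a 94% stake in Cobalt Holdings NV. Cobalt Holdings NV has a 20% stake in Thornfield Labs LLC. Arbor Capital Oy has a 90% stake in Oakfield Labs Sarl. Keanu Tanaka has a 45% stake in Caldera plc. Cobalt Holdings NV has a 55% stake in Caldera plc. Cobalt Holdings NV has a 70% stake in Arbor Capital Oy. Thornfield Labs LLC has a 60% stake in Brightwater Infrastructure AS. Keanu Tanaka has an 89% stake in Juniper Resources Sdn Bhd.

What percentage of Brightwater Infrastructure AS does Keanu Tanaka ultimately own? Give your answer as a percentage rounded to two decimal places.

Keanu reaches Brightwater along 5 paths.
Via Cobalt → Arbor → Thornfield: 94% × 70% × 80% × 60% = 31.584%.
Via Arbor → Thornfield: 6% × 80% × 60% = 2.88%.
Via Cobalt → Thornfield: 94% × 20% × 60% = 11.28%.
Via Cobalt → Arbor: 94% × 70% × 25% = 16.45%.
Via Arbor: 6% × 25% = 1.5%.
Total: 31.584% + 2.88% + 11.28% + 16.45% + 1.5% = 63.694%.
Rounded: 63.69%.

63.69%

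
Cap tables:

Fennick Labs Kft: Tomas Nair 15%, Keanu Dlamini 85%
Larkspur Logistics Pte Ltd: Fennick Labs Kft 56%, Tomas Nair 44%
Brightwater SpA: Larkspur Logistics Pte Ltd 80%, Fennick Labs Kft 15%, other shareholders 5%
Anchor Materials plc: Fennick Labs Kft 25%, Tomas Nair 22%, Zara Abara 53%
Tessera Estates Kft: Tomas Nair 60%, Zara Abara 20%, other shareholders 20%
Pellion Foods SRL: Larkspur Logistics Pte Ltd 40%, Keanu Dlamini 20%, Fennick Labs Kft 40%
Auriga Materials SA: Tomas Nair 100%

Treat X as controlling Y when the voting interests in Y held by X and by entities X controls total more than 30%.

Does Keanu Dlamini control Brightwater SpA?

Keanu holds 85% of Fennick, so Keanu controls Fennick.
Fennick holds 56% of Larkspur, so Keanu controls Larkspur.
Larkspur and Fennick together hold 80% + 15% = 95% of Brightwater, so Keanu controls Brightwater.

Yes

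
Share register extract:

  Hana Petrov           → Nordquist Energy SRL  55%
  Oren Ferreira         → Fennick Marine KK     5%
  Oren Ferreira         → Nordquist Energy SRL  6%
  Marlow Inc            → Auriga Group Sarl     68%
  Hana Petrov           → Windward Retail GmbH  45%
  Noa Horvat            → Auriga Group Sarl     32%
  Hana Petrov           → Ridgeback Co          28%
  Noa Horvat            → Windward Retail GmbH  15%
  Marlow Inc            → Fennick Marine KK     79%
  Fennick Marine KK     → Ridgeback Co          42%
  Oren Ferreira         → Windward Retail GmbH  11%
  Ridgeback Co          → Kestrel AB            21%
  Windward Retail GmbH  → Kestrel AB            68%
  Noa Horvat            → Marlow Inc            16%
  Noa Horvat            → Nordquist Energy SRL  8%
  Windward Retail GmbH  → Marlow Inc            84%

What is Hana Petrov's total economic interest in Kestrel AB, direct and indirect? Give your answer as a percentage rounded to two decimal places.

Hana reaches Kestrel along 3 paths.
Via Windward → Marlow → Fennick → Ridgeback: 45% × 84% × 79% × 42% × 21% = 2.6338284%.
Via Ridgeback: 28% × 21% = 5.88%.
Via Windward: 45% × 68% = 30.6%.
Total: 2.6338284% + 5.88% + 30.6% = 39.1138284%.
Rounded: 39.11%.

39.11%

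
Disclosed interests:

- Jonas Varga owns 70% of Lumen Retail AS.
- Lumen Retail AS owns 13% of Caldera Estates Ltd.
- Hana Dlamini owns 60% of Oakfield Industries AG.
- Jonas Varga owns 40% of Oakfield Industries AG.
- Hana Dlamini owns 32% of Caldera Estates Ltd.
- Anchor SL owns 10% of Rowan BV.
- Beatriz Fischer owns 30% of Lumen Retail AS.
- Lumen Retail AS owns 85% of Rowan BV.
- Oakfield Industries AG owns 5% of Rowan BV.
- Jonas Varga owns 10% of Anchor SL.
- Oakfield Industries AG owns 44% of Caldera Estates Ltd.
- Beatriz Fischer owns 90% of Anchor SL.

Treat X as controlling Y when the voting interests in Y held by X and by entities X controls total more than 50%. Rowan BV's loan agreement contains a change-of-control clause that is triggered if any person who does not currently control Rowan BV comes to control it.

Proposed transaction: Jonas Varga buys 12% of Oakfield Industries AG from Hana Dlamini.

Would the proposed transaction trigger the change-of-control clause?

No

The purchase adds only to Jonas's holdings (Hana's stake shrinks), so Jonas is the only person who could newly come to control Rowan.
Jonas holds 70% of Lumen, so Jonas controls Lumen.
Lumen holds 85% of Rowan, so Jonas controls Rowan.
So Jonas already controls Rowan before the transaction.
After the purchase, Jonas's direct stake in Oakfield rises to 40% + 12% = 52%, and Hana's stake falls to 48%.
Jonas controlled Rowan already, so this is not a new person acquiring control; every other person's position is unchanged or reduced.
No new person acquires control, so the clause is not triggered.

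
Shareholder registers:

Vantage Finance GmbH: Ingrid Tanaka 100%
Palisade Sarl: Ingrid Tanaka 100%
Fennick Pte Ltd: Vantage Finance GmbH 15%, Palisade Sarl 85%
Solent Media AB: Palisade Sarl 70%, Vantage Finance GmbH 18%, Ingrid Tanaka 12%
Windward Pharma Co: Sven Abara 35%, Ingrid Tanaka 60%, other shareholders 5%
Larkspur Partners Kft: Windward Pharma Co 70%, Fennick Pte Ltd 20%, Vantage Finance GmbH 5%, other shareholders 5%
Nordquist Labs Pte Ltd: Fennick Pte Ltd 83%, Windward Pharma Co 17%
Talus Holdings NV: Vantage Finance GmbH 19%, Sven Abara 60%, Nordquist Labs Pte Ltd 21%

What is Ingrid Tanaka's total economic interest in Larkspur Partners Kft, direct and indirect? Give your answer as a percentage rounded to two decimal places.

Ingrid reaches Larkspur along 4 paths.
Via Windward: 60% × 70% = 42%.
Via Vantage → Fennick: 100% × 15% × 20% = 3%.
Via Palisade → Fennick: 100% × 85% × 20% = 17%.
Via Vantage: 100% × 5% = 5%.
Total: 42% + 3% + 17% + 5% = 67%.
Rounded: 67.00%.

67.00%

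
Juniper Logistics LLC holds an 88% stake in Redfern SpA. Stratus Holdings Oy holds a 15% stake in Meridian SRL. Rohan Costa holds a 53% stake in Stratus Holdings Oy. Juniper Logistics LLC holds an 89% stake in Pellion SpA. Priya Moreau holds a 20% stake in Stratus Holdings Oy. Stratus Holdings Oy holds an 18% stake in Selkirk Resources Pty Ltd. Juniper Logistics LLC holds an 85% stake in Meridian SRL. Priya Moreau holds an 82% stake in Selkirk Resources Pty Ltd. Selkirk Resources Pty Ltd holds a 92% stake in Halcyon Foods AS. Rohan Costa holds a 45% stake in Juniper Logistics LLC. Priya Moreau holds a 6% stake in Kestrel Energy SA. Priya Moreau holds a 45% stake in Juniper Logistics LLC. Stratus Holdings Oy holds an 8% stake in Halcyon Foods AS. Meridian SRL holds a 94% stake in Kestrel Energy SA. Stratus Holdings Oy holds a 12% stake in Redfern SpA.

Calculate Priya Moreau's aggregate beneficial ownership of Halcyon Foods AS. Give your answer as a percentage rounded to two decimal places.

Priya reaches Halcyon along 3 paths.
Via Stratus → Selkirk: 20% × 18% × 92% = 3.312%.
Via Selkirk: 82% × 92% = 75.44%.
Via Stratus: 20% × 8% = 1.6%.
Total: 3.312% + 75.44% + 1.6% = 80.352%.
Rounded: 80.35%.

80.35%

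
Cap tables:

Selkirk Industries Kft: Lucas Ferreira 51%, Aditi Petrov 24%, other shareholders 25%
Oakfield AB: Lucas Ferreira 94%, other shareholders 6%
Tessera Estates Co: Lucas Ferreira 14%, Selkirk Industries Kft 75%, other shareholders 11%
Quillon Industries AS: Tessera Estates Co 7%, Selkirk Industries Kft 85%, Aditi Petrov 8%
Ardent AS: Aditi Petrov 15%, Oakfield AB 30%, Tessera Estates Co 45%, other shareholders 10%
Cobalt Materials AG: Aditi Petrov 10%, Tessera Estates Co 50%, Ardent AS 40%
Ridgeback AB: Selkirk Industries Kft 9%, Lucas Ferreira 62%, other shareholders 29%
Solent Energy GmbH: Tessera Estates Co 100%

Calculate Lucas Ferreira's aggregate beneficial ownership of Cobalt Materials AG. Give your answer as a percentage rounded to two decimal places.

46.81%

Lucas reaches Cobalt along 5 paths.
Via Tessera: 14% × 50% = 7%.
Via Selkirk → Tessera: 51% × 75% × 50% = 19.125%.
Via Oakfield → Ardent: 94% × 30% × 40% = 11.28%.
Via Tessera → Ardent: 14% × 45% × 40% = 2.52%.
Via Selkirk → Tessera → Ardent: 51% × 75% × 45% × 40% = 6.885%.
Total: 7% + 19.125% + 11.28% + 2.52% + 6.885% = 46.81%.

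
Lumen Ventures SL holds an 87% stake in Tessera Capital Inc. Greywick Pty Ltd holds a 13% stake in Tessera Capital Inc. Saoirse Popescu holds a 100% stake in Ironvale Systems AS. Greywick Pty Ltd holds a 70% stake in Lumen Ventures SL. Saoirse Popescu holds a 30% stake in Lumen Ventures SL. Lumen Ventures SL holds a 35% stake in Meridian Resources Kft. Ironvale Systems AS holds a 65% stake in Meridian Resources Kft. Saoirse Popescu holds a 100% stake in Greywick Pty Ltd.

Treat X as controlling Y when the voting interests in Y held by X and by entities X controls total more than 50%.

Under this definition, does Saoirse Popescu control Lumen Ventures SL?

Saoirse holds 100% of Greywick, so Saoirse controls Greywick.
Greywick and Saoirse together hold 70% + 30% = 100% of Lumen, so Saoirse controls Lumen.

Yes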